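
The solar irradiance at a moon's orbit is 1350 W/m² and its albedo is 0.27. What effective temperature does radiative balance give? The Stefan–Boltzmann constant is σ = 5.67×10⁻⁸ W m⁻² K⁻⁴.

Power absorbed = (1−a)S·πR²; power emitted = 4πR²σT⁴. Equating and cancelling πR²:
T = ((1−a)S / 4σ)^(1/4) = (986 / (4 × 5.67×10⁻⁸))^(1/4) = (4.35×10^9)^(1/4).
T = 257 K.

T ≈ 257 K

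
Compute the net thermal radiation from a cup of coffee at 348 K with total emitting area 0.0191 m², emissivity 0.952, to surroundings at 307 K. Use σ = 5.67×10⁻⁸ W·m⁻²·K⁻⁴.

Q = εσA(T⁴ − T_s⁴). T⁴ − T_s⁴ = (348)⁴ − (307)⁴ = 1.47×10^10 − 8.88×10^9 = 5.78×10^9 K⁴.
Q = 0.952 × 5.67×10⁻⁸ × 0.0191 × 5.78×10^9 = 5.96 W.

Q ≈ 5.96 W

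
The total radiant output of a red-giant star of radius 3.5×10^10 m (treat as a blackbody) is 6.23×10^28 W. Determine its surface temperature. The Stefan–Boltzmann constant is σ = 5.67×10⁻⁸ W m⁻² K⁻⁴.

T ≈ 2910 K

A = 4πr² = 4π × (3.5×10^10)² = 1.54×10^22 m².
From P = σAT⁴, T = (P / σA)^(1/4) = (6.23×10^28 / (5.67×10⁻⁸ × 1.54×10^22))^(1/4).
T = (7.14×10^13)^(1/4) = 2910 K.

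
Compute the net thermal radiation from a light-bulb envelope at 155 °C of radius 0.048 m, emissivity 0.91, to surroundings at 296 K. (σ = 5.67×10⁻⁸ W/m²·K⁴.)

A = 4πr² = 4π × (0.048)² = 0.0290 m².
Convert: 155 °C = 428 K.
Q = εσA(T⁴ − T_s⁴). T⁴ − T_s⁴ = (428)⁴ − (296)⁴ = 3.36×10^10 − 7.68×10^9 = 2.59×10^10 K⁴.
Q = 0.91 × 5.67×10⁻⁸ × 0.0290 × 2.59×10^10 = 38.7 W.

Q ≈ 38.7 W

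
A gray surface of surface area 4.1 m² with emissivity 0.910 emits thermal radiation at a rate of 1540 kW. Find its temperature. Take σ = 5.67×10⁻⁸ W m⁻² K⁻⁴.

T ≈ 1640 K

From P = εσAT⁴, T = (P / εσA)^(1/4) = (1.54×10^6 / (0.910 × 5.67×10⁻⁸ × 4.10))^(1/4).
T = (7.28×10^12)^(1/4) = 1640 K.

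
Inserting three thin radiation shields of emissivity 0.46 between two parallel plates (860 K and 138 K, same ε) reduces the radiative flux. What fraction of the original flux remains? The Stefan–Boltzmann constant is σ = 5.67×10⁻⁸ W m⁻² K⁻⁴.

ratio ≈ 0.250

With N identical shields there are N+1 = 4 gaps in series, each with the same radiative resistance, so the flux falls to 1/(N+1) of its unshielded value.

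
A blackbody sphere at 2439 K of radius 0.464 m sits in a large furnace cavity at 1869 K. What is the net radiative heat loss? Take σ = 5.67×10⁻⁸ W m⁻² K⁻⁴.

Q ≈ 3.56×10^6 W

A = 4πr² = 4π × (0.464)² = 2.71 m².
Q = σA(T⁴ − T_s⁴). T⁴ − T_s⁴ = (2439)⁴ − (1869)⁴ = 3.54×10^13 − 1.22×10^13 = 2.32×10^13 K⁴.
Q = 5.67×10⁻⁸ × 2.71 × 2.32×10^13 = 3.56×10^6 W.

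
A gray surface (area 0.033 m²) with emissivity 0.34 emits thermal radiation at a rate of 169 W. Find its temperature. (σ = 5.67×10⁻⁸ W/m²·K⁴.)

T ≈ 718 K

From P = εσAT⁴, T = (P / εσA)^(1/4) = (169 / (0.34 × 5.67×10⁻⁸ × 0.0330))^(1/4).
T = (2.66×10^11)^(1/4) = 718 K.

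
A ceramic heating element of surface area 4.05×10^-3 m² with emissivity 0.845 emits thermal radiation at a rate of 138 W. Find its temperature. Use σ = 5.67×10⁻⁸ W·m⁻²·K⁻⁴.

From P = εσAT⁴, T = (P / εσA)^(1/4) = (138 / (0.845 × 5.67×10⁻⁸ × 4.05×10^-3))^(1/4).
T = (7.11×10^11)^(1/4) = 918 K.

T ≈ 918 K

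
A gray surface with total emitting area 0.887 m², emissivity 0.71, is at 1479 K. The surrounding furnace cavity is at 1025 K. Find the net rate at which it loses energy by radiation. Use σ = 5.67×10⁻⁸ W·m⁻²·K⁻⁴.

Q ≈ 1.31×10^5 W

Q = εσA(T⁴ − T_s⁴). T⁴ − T_s⁴ = (1479)⁴ − (1025)⁴ = 4.78×10^12 − 1.10×10^12 = 3.68×10^12 K⁴.
Q = 0.71 × 5.67×10⁻⁸ × 0.887 × 3.68×10^12 = 1.31×10^5 W.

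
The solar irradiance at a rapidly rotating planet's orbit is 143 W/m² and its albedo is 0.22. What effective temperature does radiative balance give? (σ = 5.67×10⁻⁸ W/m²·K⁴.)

Power absorbed = (1−a)S·πR²; power emitted = 4πR²σT⁴. Equating and cancelling πR²:
T = ((1−a)S / 4σ)^(1/4) = (112 / (4 × 5.67×10⁻⁸))^(1/4) = (4.92×10^8)^(1/4).
T = 149 K.

T ≈ 149 K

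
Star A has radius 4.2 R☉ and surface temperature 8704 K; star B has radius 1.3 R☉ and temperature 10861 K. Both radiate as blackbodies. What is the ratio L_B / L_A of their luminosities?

L = 4πR²σT⁴ ∝ R²T⁴, so L_B/L_A = (1.3/4.2)² × (10861/8704)⁴ = 0.0958 × 2.42 = 0.232.

L_B/L_A ≈ 0.232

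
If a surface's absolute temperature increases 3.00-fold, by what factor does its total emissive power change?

P ∝ T⁴, so the power scales as (3.00)⁴ = 81.0.

factor ≈ 81.0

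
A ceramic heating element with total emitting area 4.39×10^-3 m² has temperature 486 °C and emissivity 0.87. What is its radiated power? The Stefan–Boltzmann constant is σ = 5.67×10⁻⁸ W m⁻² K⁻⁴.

486 °C = 759 K.
Stefan–Boltzmann: P = εσAT⁴ = 0.87 × 5.67×10⁻⁸ × 4.39×10^-3 × (759)⁴ = 0.87 × 5.67×10⁻⁸ × 4.39×10^-3 × 3.32×10^11.
P = 71.9 W.

P ≈ 71.9 W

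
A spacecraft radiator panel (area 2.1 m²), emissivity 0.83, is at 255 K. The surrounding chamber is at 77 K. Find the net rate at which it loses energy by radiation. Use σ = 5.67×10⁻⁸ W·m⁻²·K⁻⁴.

Q = εσA(T⁴ − T_s⁴). T⁴ − T_s⁴ = (255)⁴ − (77)⁴ = 4.23×10^9 − 3.52×10^7 = 4.19×10^9 K⁴.
Q = 0.83 × 5.67×10⁻⁸ × 2.10 × 4.19×10^9 = 414 W.

Q ≈ 414 W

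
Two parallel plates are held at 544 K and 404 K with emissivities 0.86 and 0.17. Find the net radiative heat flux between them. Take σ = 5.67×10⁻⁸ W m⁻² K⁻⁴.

For two large parallel gray plates, q = σ(T₁⁴ − T₂⁴) / (1/ε₁ + 1/ε₂ − 1).
1/ε₁ + 1/ε₂ − 1 = 1/0.86 + 1/0.17 − 1 = 6.045.
T₁⁴ − T₂⁴ = 8.76×10^10 − 2.66×10^10 = 6.09×10^10 K⁴.
q = 5.67×10⁻⁸ × 6.09×10^10 / 6.045 = 572 W/m².

q ≈ 572 W/m²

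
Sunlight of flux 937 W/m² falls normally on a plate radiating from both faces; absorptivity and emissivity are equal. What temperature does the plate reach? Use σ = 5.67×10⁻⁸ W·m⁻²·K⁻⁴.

T ≈ 301 K

Absorbed flux αS = emitted flux 2εσT⁴ per unit area; with α = ε this gives T = (S/2σ)^(1/4).
T = (937 / (2 × 5.67×10⁻⁸))^(1/4) = (8.26×10^9)^(1/4).
T = 301 K.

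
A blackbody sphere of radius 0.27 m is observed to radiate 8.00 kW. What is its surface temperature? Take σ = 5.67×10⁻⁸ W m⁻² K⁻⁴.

A = 4πr² = 4π × (0.27)² = 0.916 m².
From P = σAT⁴, T = (P / σA)^(1/4) = (8000 / (5.67×10⁻⁸ × 0.916))^(1/4).
T = (1.54×10^11)^(1/4) = 626 K.

T ≈ 626 K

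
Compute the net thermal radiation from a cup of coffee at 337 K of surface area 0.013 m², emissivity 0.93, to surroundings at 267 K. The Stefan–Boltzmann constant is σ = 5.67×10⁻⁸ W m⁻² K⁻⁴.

Q = εσA(T⁴ − T_s⁴). T⁴ − T_s⁴ = (337)⁴ − (267)⁴ = 1.29×10^10 − 5.08×10^9 = 7.82×10^9 K⁴.
Q = 0.93 × 5.67×10⁻⁸ × 0.0130 × 7.82×10^9 = 5.36 W.

Q ≈ 5.36 W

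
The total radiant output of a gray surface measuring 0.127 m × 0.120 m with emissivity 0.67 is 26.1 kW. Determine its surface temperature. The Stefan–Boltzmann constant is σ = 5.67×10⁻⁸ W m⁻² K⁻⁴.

A = 0.127 × 0.120 = 0.0152 m².
From P = εσAT⁴, T = (P / εσA)^(1/4) = (26100 / (0.67 × 5.67×10⁻⁸ × 0.0152))^(1/4).
T = (4.51×10^13)^(1/4) = 2590 K.

T ≈ 2590 K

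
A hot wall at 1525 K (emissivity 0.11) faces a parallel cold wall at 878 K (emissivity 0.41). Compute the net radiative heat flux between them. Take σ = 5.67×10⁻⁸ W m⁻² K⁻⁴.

For two large parallel gray plates, q = σ(T₁⁴ − T₂⁴) / (1/ε₁ + 1/ε₂ − 1).
1/ε₁ + 1/ε₂ − 1 = 1/0.11 + 1/0.41 − 1 = 10.53.
T₁⁴ − T₂⁴ = 5.41×10^12 − 5.94×10^11 = 4.81×10^12 K⁴.
q = 5.67×10⁻⁸ × 4.81×10^12 / 10.53 = 25900 W/m².

q ≈ 25900 W/m²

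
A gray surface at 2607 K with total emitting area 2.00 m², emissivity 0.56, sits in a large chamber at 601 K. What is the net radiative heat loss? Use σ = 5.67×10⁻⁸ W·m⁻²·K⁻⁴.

Q = εσA(T⁴ − T_s⁴). T⁴ − T_s⁴ = (2607)⁴ − (601)⁴ = 4.62×10^13 − 1.30×10^11 = 4.61×10^13 K⁴.
Q = 0.56 × 5.67×10⁻⁸ × 2.00 × 4.61×10^13 = 2.93×10^6 W.

Q ≈ 2.93×10^6 W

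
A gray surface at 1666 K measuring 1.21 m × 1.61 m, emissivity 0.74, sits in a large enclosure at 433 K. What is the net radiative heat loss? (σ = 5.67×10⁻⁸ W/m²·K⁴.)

A = 1.21 × 1.61 = 1.95 m².
Q = εσA(T⁴ − T_s⁴). T⁴ − T_s⁴ = (1666)⁴ − (433)⁴ = 7.70×10^12 − 3.52×10^10 = 7.67×10^12 K⁴.
Q = 0.74 × 5.67×10⁻⁸ × 1.95 × 7.67×10^12 = 6.27×10^5 W.

Q ≈ 6.27×10^5 W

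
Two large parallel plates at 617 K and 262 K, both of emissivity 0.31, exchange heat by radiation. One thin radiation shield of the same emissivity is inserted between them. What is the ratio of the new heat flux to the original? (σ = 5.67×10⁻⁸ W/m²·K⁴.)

ratio ≈ 0.500

With N identical shields there are N+1 = 2 gaps in series, each with the same radiative resistance, so the flux falls to 1/(N+1) of its unshielded value.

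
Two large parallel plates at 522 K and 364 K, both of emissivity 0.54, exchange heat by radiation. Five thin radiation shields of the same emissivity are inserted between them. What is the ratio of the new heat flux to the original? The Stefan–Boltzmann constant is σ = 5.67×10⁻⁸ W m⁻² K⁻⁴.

ratio ≈ 0.167

With N identical shields there are N+1 = 6 gaps in series, each with the same radiative resistance, so the flux falls to 1/(N+1) of its unshielded value.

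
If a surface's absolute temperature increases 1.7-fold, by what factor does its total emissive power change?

P ∝ T⁴, so the power scales as (1.7)⁴ = 8.35.

factor ≈ 8.35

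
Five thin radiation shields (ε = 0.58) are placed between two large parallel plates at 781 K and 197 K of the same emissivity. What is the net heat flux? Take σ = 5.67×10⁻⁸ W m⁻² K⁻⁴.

q ≈ 1430 W/m²

Each of the 6 gaps contributes resistance (2/ε − 1) = 2/0.58 − 1 = 2.448; total = 14.69.
q = σ(T₁⁴ − T₂⁴) / 14.69 = 5.67×10⁻⁸ × 3.71×10^11 / 14.69 = 1430 W/m².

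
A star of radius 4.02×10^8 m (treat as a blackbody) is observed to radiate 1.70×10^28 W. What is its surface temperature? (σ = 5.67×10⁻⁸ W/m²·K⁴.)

A = 4πr² = 4π × (4.02×10^8)² = 2.03×10^18 m².
From P = σAT⁴, T = (P / σA)^(1/4) = (1.70×10^28 / (5.67×10⁻⁸ × 2.03×10^18))^(1/4).
T = (1.48×10^17)^(1/4) = 19600 K.

T ≈ 19600 K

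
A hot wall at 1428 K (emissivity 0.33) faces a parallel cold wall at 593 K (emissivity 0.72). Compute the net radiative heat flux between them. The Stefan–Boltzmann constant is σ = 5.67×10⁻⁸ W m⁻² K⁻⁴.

For two large parallel gray plates, q = σ(T₁⁴ − T₂⁴) / (1/ε₁ + 1/ε₂ − 1).
1/ε₁ + 1/ε₂ − 1 = 1/0.33 + 1/0.72 − 1 = 3.419.
T₁⁴ − T₂⁴ = 4.16×10^12 − 1.24×10^11 = 4.03×10^12 K⁴.
q = 5.67×10⁻⁸ × 4.03×10^12 / 3.419 = 66900 W/m².

q ≈ 66900 W/m²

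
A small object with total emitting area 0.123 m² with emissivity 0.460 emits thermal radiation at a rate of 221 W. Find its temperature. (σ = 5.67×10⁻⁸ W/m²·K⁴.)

T ≈ 512 K

From P = εσAT⁴, T = (P / εσA)^(1/4) = (221 / (0.460 × 5.67×10⁻⁸ × 0.123))^(1/4).
T = (6.89×10^10)^(1/4) = 512 K.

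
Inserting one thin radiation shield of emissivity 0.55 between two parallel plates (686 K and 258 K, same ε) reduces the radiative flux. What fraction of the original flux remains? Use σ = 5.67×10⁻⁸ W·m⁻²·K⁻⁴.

With N identical shields there are N+1 = 2 gaps in series, each with the same radiative resistance, so the flux falls to 1/(N+1) of its unshielded value.

ratio ≈ 0.500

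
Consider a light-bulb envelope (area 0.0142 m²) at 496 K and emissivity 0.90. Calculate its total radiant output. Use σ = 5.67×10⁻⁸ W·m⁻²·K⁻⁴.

P ≈ 43.9 W

P = εσAT⁴ = 0.90 × 5.67×10⁻⁸ × 0.0142 × (496)⁴ = 0.90 × 5.67×10⁻⁸ × 0.0142 × 6.05×10^10.
P = 43.9 W.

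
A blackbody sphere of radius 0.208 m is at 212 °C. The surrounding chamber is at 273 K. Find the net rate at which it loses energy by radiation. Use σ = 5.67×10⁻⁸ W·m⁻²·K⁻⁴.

A = 4πr² = 4π × (0.208)² = 0.544 m².
Convert: 212 °C = 485 K.
Q = σA(T⁴ − T_s⁴). T⁴ − T_s⁴ = (485)⁴ − (273)⁴ = 5.53×10^10 − 5.55×10^9 = 4.98×10^10 K⁴.
Q = 5.67×10⁻⁸ × 0.544 × 4.98×10^10 = 1530 W.

Q ≈ 1530 W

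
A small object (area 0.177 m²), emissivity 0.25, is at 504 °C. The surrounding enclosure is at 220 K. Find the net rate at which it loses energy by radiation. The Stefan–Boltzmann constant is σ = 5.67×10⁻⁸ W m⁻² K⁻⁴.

Convert: 504 °C = 777 K.
Q = εσA(T⁴ − T_s⁴). T⁴ − T_s⁴ = (777)⁴ − (220)⁴ = 3.64×10^11 − 2.34×10^9 = 3.62×10^11 K⁴.
Q = 0.25 × 5.67×10⁻⁸ × 0.177 × 3.62×10^11 = 909 W.

Q ≈ 909 W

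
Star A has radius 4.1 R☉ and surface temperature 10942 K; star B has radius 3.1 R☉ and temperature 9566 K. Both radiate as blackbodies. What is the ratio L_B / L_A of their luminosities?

L = 4πR²σT⁴ ∝ R²T⁴, so L_B/L_A = (3.1/4.1)² × (9566/10942)⁴ = 0.572 × 0.584 = 0.334.

L_B/L_A ≈ 0.334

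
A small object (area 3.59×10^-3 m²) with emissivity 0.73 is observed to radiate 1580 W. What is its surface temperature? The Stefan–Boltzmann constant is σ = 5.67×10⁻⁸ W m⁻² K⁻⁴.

T ≈ 1810 K

From P = εσAT⁴, T = (P / εσA)^(1/4) = (1580 / (0.73 × 5.67×10⁻⁸ × 3.59×10^-3))^(1/4).
T = (1.06×10^13)^(1/4) = 1810 K.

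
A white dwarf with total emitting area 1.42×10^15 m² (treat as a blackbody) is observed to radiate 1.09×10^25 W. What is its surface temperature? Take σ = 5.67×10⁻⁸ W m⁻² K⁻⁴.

From P = σAT⁴, T = (P / σA)^(1/4) = (1.09×10^25 / (5.67×10⁻⁸ × 1.42×10^15))^(1/4).
T = (1.35×10^17)^(1/4) = 19200 K.

T ≈ 19200 K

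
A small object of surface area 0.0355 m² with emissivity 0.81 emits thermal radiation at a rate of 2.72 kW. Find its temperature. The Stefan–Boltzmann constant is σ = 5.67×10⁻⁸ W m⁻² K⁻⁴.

From P = εσAT⁴, T = (P / εσA)^(1/4) = (2720 / (0.81 × 5.67×10⁻⁸ × 0.0355))^(1/4).
T = (1.67×10^12)^(1/4) = 1140 K.

T ≈ 1140 K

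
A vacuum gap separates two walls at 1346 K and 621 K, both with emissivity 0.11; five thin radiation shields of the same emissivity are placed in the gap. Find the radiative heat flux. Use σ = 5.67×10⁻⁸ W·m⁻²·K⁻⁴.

q ≈ 1720 W/m²

Each of the 6 gaps contributes resistance (2/ε − 1) = 2/0.11 − 1 = 17.18; total = 103.1.
q = σ(T₁⁴ − T₂⁴) / 103.1 = 5.67×10⁻⁸ × 3.13×10^12 / 103.1 = 1720 W/m².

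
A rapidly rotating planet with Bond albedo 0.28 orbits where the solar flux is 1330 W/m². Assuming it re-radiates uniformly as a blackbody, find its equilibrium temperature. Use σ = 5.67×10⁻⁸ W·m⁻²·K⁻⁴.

T ≈ 255 K

Power absorbed = (1−a)S·πR²; power emitted = 4πR²σT⁴. Equating and cancelling πR²:
T = ((1−a)S / 4σ)^(1/4) = (958 / (4 × 5.67×10⁻⁸))^(1/4) = (4.22×10^9)^(1/4).
T = 255 K.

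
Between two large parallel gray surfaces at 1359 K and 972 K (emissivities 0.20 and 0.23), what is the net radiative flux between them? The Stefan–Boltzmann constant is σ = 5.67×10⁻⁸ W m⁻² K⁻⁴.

For two large parallel gray plates, q = σ(T₁⁴ − T₂⁴) / (1/ε₁ + 1/ε₂ − 1).
1/ε₁ + 1/ε₂ − 1 = 1/0.20 + 1/0.23 − 1 = 8.348.
T₁⁴ − T₂⁴ = 3.41×10^12 − 8.93×10^11 = 2.52×10^12 K⁴.
q = 5.67×10⁻⁸ × 2.52×10^12 / 8.348 = 17100 W/m².

q ≈ 17100 W/m²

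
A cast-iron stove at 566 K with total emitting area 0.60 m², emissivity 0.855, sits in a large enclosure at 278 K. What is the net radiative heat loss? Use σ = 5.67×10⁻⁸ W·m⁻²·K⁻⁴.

Q ≈ 2810 W

Q = εσA(T⁴ − T_s⁴). T⁴ − T_s⁴ = (566)⁴ − (278)⁴ = 1.03×10^11 − 5.97×10^9 = 9.67×10^10 K⁴.
Q = 0.855 × 5.67×10⁻⁸ × 0.600 × 9.67×10^10 = 2810 W.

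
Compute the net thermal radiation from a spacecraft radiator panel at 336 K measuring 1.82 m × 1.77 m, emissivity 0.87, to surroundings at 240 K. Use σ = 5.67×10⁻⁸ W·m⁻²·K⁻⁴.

Q ≈ 1500 W

A = 1.82 × 1.77 = 3.22 m².
Q = εσA(T⁴ − T_s⁴). T⁴ − T_s⁴ = (336)⁴ − (240)⁴ = 1.27×10^10 − 3.32×10^9 = 9.43×10^9 K⁴.
Q = 0.87 × 5.67×10⁻⁸ × 3.22 × 9.43×10^9 = 1500 W.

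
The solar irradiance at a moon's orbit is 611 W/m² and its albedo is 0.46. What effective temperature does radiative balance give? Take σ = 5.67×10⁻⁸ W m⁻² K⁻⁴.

Power absorbed = (1−a)S·πR²; power emitted = 4πR²σT⁴. Equating and cancelling πR²:
T = ((1−a)S / 4σ)^(1/4) = (330 / (4 × 5.67×10⁻⁸))^(1/4) = (1.45×10^9)^(1/4).
T = 195 K.

T ≈ 195 K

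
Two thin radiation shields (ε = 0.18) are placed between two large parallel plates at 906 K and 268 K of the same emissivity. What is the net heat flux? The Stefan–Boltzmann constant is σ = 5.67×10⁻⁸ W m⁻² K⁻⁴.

Each of the 3 gaps contributes resistance (2/ε − 1) = 2/0.18 − 1 = 10.11; total = 30.33.
q = σ(T₁⁴ − T₂⁴) / 30.33 = 5.67×10⁻⁸ × 6.69×10^11 / 30.33 = 1250 W/m².

q ≈ 1250 W/m²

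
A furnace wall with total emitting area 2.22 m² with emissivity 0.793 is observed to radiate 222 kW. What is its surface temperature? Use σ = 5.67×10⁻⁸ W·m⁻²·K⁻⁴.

T ≈ 1220 K

From P = εσAT⁴, T = (P / εσA)^(1/4) = (2.22×10^5 / (0.793 × 5.67×10⁻⁸ × 2.22))^(1/4).
T = (2.22×10^12)^(1/4) = 1220 K.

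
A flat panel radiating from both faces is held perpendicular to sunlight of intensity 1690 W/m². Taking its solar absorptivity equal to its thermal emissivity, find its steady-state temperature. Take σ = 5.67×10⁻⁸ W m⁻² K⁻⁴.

Absorbed flux αS = emitted flux 2εσT⁴ per unit area; with α = ε this gives T = (S/2σ)^(1/4).
T = (1690 / (2 × 5.67×10⁻⁸))^(1/4) = (1.49×10^10)^(1/4).
T = 349 K.

T ≈ 349 K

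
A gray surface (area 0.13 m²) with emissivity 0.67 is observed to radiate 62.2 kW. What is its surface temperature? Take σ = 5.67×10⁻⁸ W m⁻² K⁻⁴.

T ≈ 1880 K

From P = εσAT⁴, T = (P / εσA)^(1/4) = (62200 / (0.67 × 5.67×10⁻⁸ × 0.130))^(1/4).
T = (1.26×10^13)^(1/4) = 1880 K.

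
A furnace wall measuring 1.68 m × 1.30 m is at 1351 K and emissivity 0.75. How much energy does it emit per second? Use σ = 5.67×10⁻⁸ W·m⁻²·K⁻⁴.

A = 1.68 × 1.30 = 2.18 m².
Stefan–Boltzmann: P = εσAT⁴ = 0.75 × 5.67×10⁻⁸ × 2.18 × (1351)⁴ = 0.75 × 5.67×10⁻⁸ × 2.18 × 3.33×10^12.
P = 3.09×10^5 W.

P ≈ 3.09×10^5 W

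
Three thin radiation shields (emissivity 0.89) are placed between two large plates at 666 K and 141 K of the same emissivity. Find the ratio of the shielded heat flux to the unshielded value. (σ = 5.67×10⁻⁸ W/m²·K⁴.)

ratio ≈ 0.250

With N identical shields there are N+1 = 4 gaps in series, each with the same radiative resistance, so the flux falls to 1/(N+1) of its unshielded value.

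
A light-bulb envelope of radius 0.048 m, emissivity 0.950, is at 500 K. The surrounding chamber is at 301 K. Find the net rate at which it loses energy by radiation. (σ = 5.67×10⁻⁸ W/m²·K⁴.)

A = 4πr² = 4π × (0.048)² = 0.0290 m².
Q = εσA(T⁴ − T_s⁴). T⁴ − T_s⁴ = (500)⁴ − (301)⁴ = 6.25×10^10 − 8.21×10^9 = 5.43×10^10 K⁴.
Q = 0.950 × 5.67×10⁻⁸ × 0.0290 × 5.43×10^10 = 84.7 W.

Q ≈ 84.7 W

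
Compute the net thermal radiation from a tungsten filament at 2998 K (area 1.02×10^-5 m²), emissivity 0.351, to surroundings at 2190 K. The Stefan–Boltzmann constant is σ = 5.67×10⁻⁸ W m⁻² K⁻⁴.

Q = εσA(T⁴ − T_s⁴). T⁴ − T_s⁴ = (2998)⁴ − (2190)⁴ = 8.08×10^13 − 2.30×10^13 = 5.78×10^13 K⁴.
Q = 0.351 × 5.67×10⁻⁸ × 1.02×10^-5 × 5.78×10^13 = 11.7 W.

Q ≈ 11.7 W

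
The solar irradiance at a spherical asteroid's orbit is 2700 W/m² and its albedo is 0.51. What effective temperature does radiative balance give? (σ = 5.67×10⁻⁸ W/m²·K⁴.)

Power absorbed = (1−a)S·πR²; power emitted = 4πR²σT⁴. Equating and cancelling πR²:
T = ((1−a)S / 4σ)^(1/4) = (1320 / (4 × 5.67×10⁻⁸))^(1/4) = (5.83×10^9)^(1/4).
T = 276 K.

T ≈ 276 K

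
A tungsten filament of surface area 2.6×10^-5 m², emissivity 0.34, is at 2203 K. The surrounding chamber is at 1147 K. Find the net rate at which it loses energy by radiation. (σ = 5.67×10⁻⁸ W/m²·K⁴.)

Q ≈ 10.9 W

Q = εσA(T⁴ − T_s⁴). T⁴ − T_s⁴ = (2203)⁴ − (1147)⁴ = 2.36×10^13 − 1.73×10^12 = 2.18×10^13 K⁴.
Q = 0.34 × 5.67×10⁻⁸ × 2.60×10^-5 × 2.18×10^13 = 10.9 W.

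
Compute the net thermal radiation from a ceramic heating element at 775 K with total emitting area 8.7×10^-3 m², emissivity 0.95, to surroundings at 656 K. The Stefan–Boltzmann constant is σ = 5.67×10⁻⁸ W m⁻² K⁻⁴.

Q ≈ 82.3 W

Q = εσA(T⁴ − T_s⁴). T⁴ − T_s⁴ = (775)⁴ − (656)⁴ = 3.61×10^11 − 1.85×10^11 = 1.76×10^11 K⁴.
Q = 0.95 × 5.67×10⁻⁸ × 8.70×10^-3 × 1.76×10^11 = 82.3 W.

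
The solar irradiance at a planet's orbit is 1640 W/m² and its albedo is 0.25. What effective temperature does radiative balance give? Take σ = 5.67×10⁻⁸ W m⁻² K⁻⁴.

Power absorbed = (1−a)S·πR²; power emitted = 4πR²σT⁴. Equating and cancelling πR²:
T = ((1−a)S / 4σ)^(1/4) = (1230 / (4 × 5.67×10⁻⁸))^(1/4) = (5.42×10^9)^(1/4).
T = 271 K.

T ≈ 271 K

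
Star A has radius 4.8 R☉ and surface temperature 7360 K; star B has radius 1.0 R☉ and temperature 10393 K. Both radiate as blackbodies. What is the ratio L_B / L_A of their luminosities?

L = 4πR²σT⁴ ∝ R²T⁴, so L_B/L_A = (1.0/4.8)² × (10393/7360)⁴ = 0.0434 × 3.98 = 0.173.

L_B/L_A ≈ 0.173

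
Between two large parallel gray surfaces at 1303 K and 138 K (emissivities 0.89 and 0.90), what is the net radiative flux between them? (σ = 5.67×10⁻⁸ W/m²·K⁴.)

q ≈ 1.32×10^5 W/m²

For two large parallel gray plates, q = σ(T₁⁴ − T₂⁴) / (1/ε₁ + 1/ε₂ − 1).
1/ε₁ + 1/ε₂ − 1 = 1/0.89 + 1/0.90 − 1 = 1.235.
T₁⁴ − T₂⁴ = 2.88×10^12 − 3.63×10^8 = 2.88×10^12 K⁴.
q = 5.67×10⁻⁸ × 2.88×10^12 / 1.235 = 1.32×10^5 W/m².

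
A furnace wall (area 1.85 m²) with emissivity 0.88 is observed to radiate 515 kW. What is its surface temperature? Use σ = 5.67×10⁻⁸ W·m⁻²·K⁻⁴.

From P = εσAT⁴, T = (P / εσA)^(1/4) = (5.15×10^5 / (0.88 × 5.67×10⁻⁸ × 1.85))^(1/4).
T = (5.58×10^12)^(1/4) = 1540 K.

T ≈ 1540 K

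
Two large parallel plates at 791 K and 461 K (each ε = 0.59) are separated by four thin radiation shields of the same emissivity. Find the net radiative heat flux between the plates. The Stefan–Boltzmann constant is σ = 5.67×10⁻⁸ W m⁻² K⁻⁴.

Each of the 5 gaps contributes resistance (2/ε − 1) = 2/0.59 − 1 = 2.390; total = 11.95.
q = σ(T₁⁴ − T₂⁴) / 11.95 = 5.67×10⁻⁸ × 3.46×10^11 / 11.95 = 1640 W/m².

q ≈ 1640 W/m²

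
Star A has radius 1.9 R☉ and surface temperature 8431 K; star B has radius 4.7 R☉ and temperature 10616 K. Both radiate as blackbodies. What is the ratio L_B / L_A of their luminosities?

L_B/L_A ≈ 15.4

L = 4πR²σT⁴ ∝ R²T⁴, so L_B/L_A = (4.7/1.9)² × (10616/8431)⁴ = 6.12 × 2.51 = 15.4.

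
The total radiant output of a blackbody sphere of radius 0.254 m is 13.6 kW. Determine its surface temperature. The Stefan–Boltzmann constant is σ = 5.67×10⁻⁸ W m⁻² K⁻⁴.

A = 4πr² = 4π × (0.254)² = 0.811 m².
From P = σAT⁴, T = (P / σA)^(1/4) = (13600 / (5.67×10⁻⁸ × 0.811))^(1/4).
T = (2.96×10^11)^(1/4) = 738 K.

T ≈ 738 K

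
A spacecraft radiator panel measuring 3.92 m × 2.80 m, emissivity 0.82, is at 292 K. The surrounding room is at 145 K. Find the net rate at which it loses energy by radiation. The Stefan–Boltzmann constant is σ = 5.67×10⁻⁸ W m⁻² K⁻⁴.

Q ≈ 3480 W

A = 3.92 × 2.80 = 11.0 m².
Q = εσA(T⁴ − T_s⁴). T⁴ − T_s⁴ = (292)⁴ − (145)⁴ = 7.27×10^9 − 4.42×10^8 = 6.83×10^9 K⁴.
Q = 0.82 × 5.67×10⁻⁸ × 11.0 × 6.83×10^9 = 3480 W.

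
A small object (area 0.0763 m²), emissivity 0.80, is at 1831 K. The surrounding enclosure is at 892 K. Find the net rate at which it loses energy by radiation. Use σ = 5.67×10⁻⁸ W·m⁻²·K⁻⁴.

Q = εσA(T⁴ − T_s⁴). T⁴ − T_s⁴ = (1831)⁴ − (892)⁴ = 1.12×10^13 − 6.33×10^11 = 1.06×10^13 K⁴.
Q = 0.80 × 5.67×10⁻⁸ × 0.0763 × 1.06×10^13 = 36700 W.

Q ≈ 36700 W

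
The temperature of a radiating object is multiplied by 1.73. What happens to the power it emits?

factor ≈ 8.96

P ∝ T⁴, so the power scales as (1.73)⁴ = 8.96.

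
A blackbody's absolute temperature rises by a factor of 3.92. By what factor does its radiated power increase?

factor ≈ 236

P ∝ T⁴, so the power scales as (3.92)⁴ = 236.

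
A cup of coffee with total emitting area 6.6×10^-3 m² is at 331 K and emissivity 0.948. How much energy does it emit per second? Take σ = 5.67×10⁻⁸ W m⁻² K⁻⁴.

Stefan–Boltzmann: P = εσAT⁴ = 0.948 × 5.67×10⁻⁸ × 6.60×10^-3 × (331)⁴ = 0.948 × 5.67×10⁻⁸ × 6.60×10^-3 × 1.20×10^10.
P = 4.26 W.

P ≈ 4.26 W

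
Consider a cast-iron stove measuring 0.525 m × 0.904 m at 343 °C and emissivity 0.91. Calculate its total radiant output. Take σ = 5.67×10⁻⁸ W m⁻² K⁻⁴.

P ≈ 3530 W

A = 0.525 × 0.904 = 0.475 m².
343 °C = 616 K.
P = εσAT⁴ = 0.91 × 5.67×10⁻⁸ × 0.475 × (616)⁴ = 0.91 × 5.67×10⁻⁸ × 0.475 × 1.44×10^11.
P = 3530 W.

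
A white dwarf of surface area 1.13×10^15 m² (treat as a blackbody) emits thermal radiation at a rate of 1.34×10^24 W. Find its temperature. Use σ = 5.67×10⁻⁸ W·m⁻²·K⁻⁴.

T ≈ 12000 K

From P = σAT⁴, T = (P / σA)^(1/4) = (1.34×10^24 / (5.67×10⁻⁸ × 1.13×10^15))^(1/4).
T = (2.09×10^16)^(1/4) = 12000 K.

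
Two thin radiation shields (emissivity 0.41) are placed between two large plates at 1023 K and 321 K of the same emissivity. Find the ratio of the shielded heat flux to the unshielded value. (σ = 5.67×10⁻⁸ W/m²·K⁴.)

With N identical shields there are N+1 = 3 gaps in series, each with the same radiative resistance, so the flux falls to 1/(N+1) of its unshielded value.

ratio ≈ 0.333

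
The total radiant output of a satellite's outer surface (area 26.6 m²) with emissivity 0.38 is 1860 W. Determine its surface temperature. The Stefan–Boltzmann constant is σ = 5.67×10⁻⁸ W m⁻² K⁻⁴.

From P = εσAT⁴, T = (P / εσA)^(1/4) = (1860 / (0.38 × 5.67×10⁻⁸ × 26.6))^(1/4).
T = (3.25×10^9)^(1/4) = 239 K.

T ≈ 239 K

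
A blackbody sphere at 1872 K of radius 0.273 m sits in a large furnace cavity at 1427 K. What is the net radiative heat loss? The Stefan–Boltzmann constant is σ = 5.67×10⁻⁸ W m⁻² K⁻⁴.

Q ≈ 4.32×10^5 W

A = 4πr² = 4π × (0.273)² = 0.937 m².
Q = σA(T⁴ − T_s⁴). T⁴ − T_s⁴ = (1872)⁴ − (1427)⁴ = 1.23×10^13 − 4.15×10^12 = 8.13×10^12 K⁴.
Q = 5.67×10⁻⁸ × 0.937 × 8.13×10^12 = 4.32×10^5 W.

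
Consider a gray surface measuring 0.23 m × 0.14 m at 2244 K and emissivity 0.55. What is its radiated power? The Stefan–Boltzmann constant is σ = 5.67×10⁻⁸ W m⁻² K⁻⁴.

P ≈ 25500 W

A = 0.23 × 0.14 = 0.0322 m².
P = εσAT⁴ = 0.55 × 5.67×10⁻⁸ × 0.0322 × (2244)⁴ = 0.55 × 5.67×10⁻⁸ × 0.0322 × 2.54×10^13.
P = 25500 W.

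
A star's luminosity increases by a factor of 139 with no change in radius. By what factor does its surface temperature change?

factor ≈ 3.43

P ∝ T⁴ ⇒ T ∝ P^(1/4), so T scales by (139)^(1/4) = 3.43.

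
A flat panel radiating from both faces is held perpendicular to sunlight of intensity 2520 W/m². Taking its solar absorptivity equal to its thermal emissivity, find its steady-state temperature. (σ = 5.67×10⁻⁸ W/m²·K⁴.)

Absorbed flux αS = emitted flux 2εσT⁴ per unit area; with α = ε this gives T = (S/2σ)^(1/4).
T = (2520 / (2 × 5.67×10⁻⁸))^(1/4) = (2.22×10^10)^(1/4).
T = 386 K.

T ≈ 386 K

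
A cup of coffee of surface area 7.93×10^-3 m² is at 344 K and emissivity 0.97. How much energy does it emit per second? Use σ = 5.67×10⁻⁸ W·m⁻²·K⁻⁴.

P = εσAT⁴ = 0.97 × 5.67×10⁻⁸ × 7.93×10^-3 × (344)⁴ = 0.97 × 5.67×10⁻⁸ × 7.93×10^-3 × 1.40×10^10.
P = 6.11 W.

P ≈ 6.11 W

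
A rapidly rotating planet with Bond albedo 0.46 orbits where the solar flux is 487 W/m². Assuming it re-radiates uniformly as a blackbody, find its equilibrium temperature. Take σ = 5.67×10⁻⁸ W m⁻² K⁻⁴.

Power absorbed = (1−a)S·πR²; power emitted = 4πR²σT⁴. Equating and cancelling πR²:
T = ((1−a)S / 4σ)^(1/4) = (263 / (4 × 5.67×10⁻⁸))^(1/4) = (1.16×10^9)^(1/4).
T = 185 K.

T ≈ 185 K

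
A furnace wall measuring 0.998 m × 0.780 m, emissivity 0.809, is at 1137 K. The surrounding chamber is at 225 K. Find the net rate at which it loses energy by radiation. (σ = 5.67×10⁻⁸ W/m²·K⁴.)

A = 0.998 × 0.780 = 0.778 m².
Q = εσA(T⁴ − T_s⁴). T⁴ − T_s⁴ = (1137)⁴ − (225)⁴ = 1.67×10^12 − 2.56×10^9 = 1.67×10^12 K⁴.
Q = 0.809 × 5.67×10⁻⁸ × 0.778 × 1.67×10^12 = 59600 W.

Q ≈ 59600 W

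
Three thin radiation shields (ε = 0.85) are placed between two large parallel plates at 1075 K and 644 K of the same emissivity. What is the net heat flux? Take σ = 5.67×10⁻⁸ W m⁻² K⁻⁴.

Each of the 4 gaps contributes resistance (2/ε − 1) = 2/0.85 − 1 = 1.353; total = 5.412.
q = σ(T₁⁴ − T₂⁴) / 5.412 = 5.67×10⁻⁸ × 1.16×10^12 / 5.412 = 12200 W/m².

q ≈ 12200 W/m²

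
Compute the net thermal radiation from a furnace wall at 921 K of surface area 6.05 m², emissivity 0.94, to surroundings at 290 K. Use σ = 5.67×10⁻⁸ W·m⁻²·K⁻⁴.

Q = εσA(T⁴ − T_s⁴). T⁴ − T_s⁴ = (921)⁴ − (290)⁴ = 7.20×10^11 − 7.07×10^9 = 7.12×10^11 K⁴.
Q = 0.94 × 5.67×10⁻⁸ × 6.05 × 7.12×10^11 = 2.30×10^5 W.

Q ≈ 2.30×10^5 W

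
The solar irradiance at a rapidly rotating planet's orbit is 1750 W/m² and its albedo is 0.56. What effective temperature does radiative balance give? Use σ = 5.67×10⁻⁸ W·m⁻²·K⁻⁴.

T ≈ 241 K

Power absorbed = (1−a)S·πR²; power emitted = 4πR²σT⁴. Equating and cancelling πR²:
T = ((1−a)S / 4σ)^(1/4) = (770 / (4 × 5.67×10⁻⁸))^(1/4) = (3.40×10^9)^(1/4).
T = 241 K.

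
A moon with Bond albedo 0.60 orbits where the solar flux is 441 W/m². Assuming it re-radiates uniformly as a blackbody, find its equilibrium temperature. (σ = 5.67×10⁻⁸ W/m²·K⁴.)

T ≈ 167 K

Power absorbed = (1−a)S·πR²; power emitted = 4πR²σT⁴. Equating and cancelling πR²:
T = ((1−a)S / 4σ)^(1/4) = (176 / (4 × 5.67×10⁻⁸))^(1/4) = (7.78×10^8)^(1/4).
T = 167 K.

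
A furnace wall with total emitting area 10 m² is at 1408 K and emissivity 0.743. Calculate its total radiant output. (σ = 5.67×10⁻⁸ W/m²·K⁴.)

Stefan–Boltzmann: P = εσAT⁴ = 0.743 × 5.67×10⁻⁸ × 10.0 × (1408)⁴ = 0.743 × 5.67×10⁻⁸ × 10.0 × 3.93×10^12.
P = 1.66×10^6 W.

P ≈ 1.66×10^6 W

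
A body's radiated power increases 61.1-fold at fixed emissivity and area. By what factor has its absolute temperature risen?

P ∝ T⁴ ⇒ T ∝ P^(1/4), so T scales by (61.1)^(1/4) = 2.80.

factor ≈ 2.80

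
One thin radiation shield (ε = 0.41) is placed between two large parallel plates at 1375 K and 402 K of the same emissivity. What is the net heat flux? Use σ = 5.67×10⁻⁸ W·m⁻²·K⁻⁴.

q ≈ 25900 W/m²

Each of the 2 gaps contributes resistance (2/ε − 1) = 2/0.41 − 1 = 3.878; total = 7.756.
q = σ(T₁⁴ − T₂⁴) / 7.756 = 5.67×10⁻⁸ × 3.55×10^12 / 7.756 = 25900 W/m².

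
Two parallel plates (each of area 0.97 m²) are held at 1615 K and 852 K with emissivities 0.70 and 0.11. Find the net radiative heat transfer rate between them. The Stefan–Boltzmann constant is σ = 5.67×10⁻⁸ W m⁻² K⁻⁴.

For two large parallel gray plates, q = σ(T₁⁴ − T₂⁴) / (1/ε₁ + 1/ε₂ − 1).
1/ε₁ + 1/ε₂ − 1 = 1/0.70 + 1/0.11 − 1 = 9.519.
T₁⁴ − T₂⁴ = 6.80×10^12 − 5.27×10^11 = 6.28×10^12 K⁴.
q = 5.67×10⁻⁸ × 6.28×10^12 / 9.519 = 37400 W/m².
Q = q·A = 37400 × 0.97 = 36300 W.

Q ≈ 36300 W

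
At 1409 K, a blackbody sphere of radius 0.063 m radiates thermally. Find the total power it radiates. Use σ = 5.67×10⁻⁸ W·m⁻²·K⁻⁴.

A = 4πr² = 4π × (0.063)² = 0.0499 m².
P = σAT⁴ = 5.67×10⁻⁸ × 0.0499 × (1409)⁴ = 5.67×10⁻⁸ × 0.0499 × 3.94×10^12.
P = 11100 W.

P ≈ 11100 W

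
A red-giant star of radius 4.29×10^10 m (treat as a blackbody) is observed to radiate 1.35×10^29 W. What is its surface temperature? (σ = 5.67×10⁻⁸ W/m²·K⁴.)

A = 4πr² = 4π × (4.29×10^10)² = 2.31×10^22 m².
From P = σAT⁴, T = (P / σA)^(1/4) = (1.35×10^29 / (5.67×10⁻⁸ × 2.31×10^22))^(1/4).
T = (1.03×10^14)^(1/4) = 3190 K.

T ≈ 3190 K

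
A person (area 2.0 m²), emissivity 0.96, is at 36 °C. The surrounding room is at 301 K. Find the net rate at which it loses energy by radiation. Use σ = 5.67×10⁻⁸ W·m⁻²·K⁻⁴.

Q ≈ 98.9 W

Convert: 36 °C = 309 K.
Q = εσA(T⁴ − T_s⁴). T⁴ − T_s⁴ = (309)⁴ − (301)⁴ = 9.12×10^9 − 8.21×10^9 = 9.08×10^8 K⁴.
Q = 0.96 × 5.67×10⁻⁸ × 2.00 × 9.08×10^8 = 98.9 W.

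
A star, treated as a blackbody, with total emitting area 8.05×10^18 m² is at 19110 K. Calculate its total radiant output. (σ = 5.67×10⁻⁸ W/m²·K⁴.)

P ≈ 6.09×10^28 W

P = σAT⁴ = 5.67×10⁻⁸ × 8.05×10^18 × (19110)⁴ = 5.67×10⁻⁸ × 8.05×10^18 × 1.33×10^17.
P = 6.09×10^28 W.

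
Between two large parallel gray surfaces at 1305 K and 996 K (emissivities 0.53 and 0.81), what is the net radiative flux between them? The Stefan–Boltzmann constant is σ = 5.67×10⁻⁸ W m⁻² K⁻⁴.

For two large parallel gray plates, q = σ(T₁⁴ − T₂⁴) / (1/ε₁ + 1/ε₂ − 1).
1/ε₁ + 1/ε₂ − 1 = 1/0.53 + 1/0.81 − 1 = 2.121.
T₁⁴ − T₂⁴ = 2.90×10^12 − 9.84×10^11 = 1.92×10^12 K⁴.
q = 5.67×10⁻⁸ × 1.92×10^12 / 2.121 = 51200 W/m².

q ≈ 51200 W/m²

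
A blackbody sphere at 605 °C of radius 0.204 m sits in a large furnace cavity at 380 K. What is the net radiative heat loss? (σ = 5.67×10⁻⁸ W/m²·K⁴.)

A = 4πr² = 4π × (0.204)² = 0.523 m².
Convert: 605 °C = 878 K.
Q = σA(T⁴ − T_s⁴). T⁴ − T_s⁴ = (878)⁴ − (380)⁴ = 5.94×10^11 − 2.09×10^10 = 5.73×10^11 K⁴.
Q = 5.67×10⁻⁸ × 0.523 × 5.73×10^11 = 17000 W.

Q ≈ 17000 W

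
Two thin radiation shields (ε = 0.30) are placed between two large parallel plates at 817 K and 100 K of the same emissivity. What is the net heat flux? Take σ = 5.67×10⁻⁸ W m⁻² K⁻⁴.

Each of the 3 gaps contributes resistance (2/ε − 1) = 2/0.30 − 1 = 5.667; total = 17.00.
q = σ(T₁⁴ − T₂⁴) / 17.00 = 5.67×10⁻⁸ × 4.45×10^11 / 17.00 = 1490 W/m².

q ≈ 1490 W/m²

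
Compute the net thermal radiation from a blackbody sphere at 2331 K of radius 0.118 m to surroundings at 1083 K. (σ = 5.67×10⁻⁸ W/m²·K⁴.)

A = 4πr² = 4π × (0.118)² = 0.175 m².
Q = σA(T⁴ − T_s⁴). T⁴ − T_s⁴ = (2331)⁴ − (1083)⁴ = 2.95×10^13 − 1.38×10^12 = 2.81×10^13 K⁴.
Q = 5.67×10⁻⁸ × 0.175 × 2.81×10^13 = 2.79×10^5 W.

Q ≈ 2.79×10^5 W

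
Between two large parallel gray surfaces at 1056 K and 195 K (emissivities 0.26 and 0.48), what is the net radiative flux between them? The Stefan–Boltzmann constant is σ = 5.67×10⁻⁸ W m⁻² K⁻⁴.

q ≈ 14300 W/m²

For two large parallel gray plates, q = σ(T₁⁴ − T₂⁴) / (1/ε₁ + 1/ε₂ − 1).
1/ε₁ + 1/ε₂ − 1 = 1/0.26 + 1/0.48 − 1 = 4.929.
T₁⁴ − T₂⁴ = 1.24×10^12 − 1.45×10^9 = 1.24×10^12 K⁴.
q = 5.67×10⁻⁸ × 1.24×10^12 / 4.929 = 14300 W/m².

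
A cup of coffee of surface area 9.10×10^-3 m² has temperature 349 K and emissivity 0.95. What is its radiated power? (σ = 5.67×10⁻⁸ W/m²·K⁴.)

P ≈ 7.27 W

P = εσAT⁴ = 0.95 × 5.67×10⁻⁸ × 9.10×10^-3 × (349)⁴ = 0.95 × 5.67×10⁻⁸ × 9.10×10^-3 × 1.48×10^10.
P = 7.27 W.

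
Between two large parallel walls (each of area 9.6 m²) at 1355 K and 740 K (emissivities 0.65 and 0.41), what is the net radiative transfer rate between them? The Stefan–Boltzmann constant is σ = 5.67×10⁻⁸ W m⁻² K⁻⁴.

Q ≈ 5.61×10^5 W

For two large parallel gray plates, q = σ(T₁⁴ − T₂⁴) / (1/ε₁ + 1/ε₂ − 1).
1/ε₁ + 1/ε₂ − 1 = 1/0.65 + 1/0.41 − 1 = 2.977.
T₁⁴ − T₂⁴ = 3.37×10^12 − 3.00×10^11 = 3.07×10^12 K⁴.
q = 5.67×10⁻⁸ × 3.07×10^12 / 2.977 = 58500 W/m².
Q = q·A = 58500 × 9.6 = 5.61×10^5 W.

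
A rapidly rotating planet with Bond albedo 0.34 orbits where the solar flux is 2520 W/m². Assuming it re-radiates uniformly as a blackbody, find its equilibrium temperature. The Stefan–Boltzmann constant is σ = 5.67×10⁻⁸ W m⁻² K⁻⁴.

Power absorbed = (1−a)S·πR²; power emitted = 4πR²σT⁴. Equating and cancelling πR²:
T = ((1−a)S / 4σ)^(1/4) = (1660 / (4 × 5.67×10⁻⁸))^(1/4) = (7.33×10^9)^(1/4).
T = 293 K.

T ≈ 293 K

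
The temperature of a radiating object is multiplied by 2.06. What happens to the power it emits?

factor ≈ 18.0

P ∝ T⁴, so the power scales as (2.06)⁴ = 18.0.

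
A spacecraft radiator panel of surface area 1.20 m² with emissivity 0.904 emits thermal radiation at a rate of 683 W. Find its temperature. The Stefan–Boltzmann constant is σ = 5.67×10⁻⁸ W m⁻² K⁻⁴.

From P = εσAT⁴, T = (P / εσA)^(1/4) = (683 / (0.904 × 5.67×10⁻⁸ × 1.20))^(1/4).
T = (1.11×10^10)^(1/4) = 325 K.

T ≈ 325 K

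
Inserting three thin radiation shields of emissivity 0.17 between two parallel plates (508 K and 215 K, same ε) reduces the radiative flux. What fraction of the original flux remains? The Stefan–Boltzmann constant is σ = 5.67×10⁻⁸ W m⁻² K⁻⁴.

ratio ≈ 0.250

With N identical shields there are N+1 = 4 gaps in series, each with the same radiative resistance, so the flux falls to 1/(N+1) of its unshielded value.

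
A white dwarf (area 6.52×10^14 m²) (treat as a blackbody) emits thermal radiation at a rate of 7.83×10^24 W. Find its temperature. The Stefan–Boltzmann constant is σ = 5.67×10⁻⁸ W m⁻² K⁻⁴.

T ≈ 21500 K

From P = σAT⁴, T = (P / σA)^(1/4) = (7.83×10^24 / (5.67×10⁻⁸ × 6.52×10^14))^(1/4).
T = (2.12×10^17)^(1/4) = 21500 K.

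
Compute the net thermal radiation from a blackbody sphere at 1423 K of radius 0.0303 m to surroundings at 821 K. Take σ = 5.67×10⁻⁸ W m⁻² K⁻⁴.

Q ≈ 2390 W

A = 4πr² = 4π × (0.0303)² = 0.0115 m².
Q = σA(T⁴ − T_s⁴). T⁴ − T_s⁴ = (1423)⁴ − (821)⁴ = 4.10×10^12 − 4.54×10^11 = 3.65×10^12 K⁴.
Q = 5.67×10⁻⁸ × 0.0115 × 3.65×10^12 = 2390 W.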